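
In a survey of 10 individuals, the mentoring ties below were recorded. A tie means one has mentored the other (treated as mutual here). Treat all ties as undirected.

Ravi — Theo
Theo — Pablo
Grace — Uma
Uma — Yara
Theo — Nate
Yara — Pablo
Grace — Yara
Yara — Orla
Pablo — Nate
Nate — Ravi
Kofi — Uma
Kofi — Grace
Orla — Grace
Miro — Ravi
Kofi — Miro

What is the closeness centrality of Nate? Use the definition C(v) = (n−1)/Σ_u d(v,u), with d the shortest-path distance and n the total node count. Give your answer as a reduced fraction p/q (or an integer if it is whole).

Distances from Nate: Grace:3, Kofi:3, Miro:2, Orla:3, Pablo:1, Ravi:1, Theo:1, Uma:3, Yara:2. Sum = 19.
n = 10, so closeness = 9/19.

9/19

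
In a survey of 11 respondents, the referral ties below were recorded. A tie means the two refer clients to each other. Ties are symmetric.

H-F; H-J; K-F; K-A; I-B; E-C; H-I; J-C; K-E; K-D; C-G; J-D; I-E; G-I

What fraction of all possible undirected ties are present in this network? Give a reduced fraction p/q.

There are 14 edges and 11 nodes, so the maximum possible is C(11,2) = 55.
Density = 14/55.

14/55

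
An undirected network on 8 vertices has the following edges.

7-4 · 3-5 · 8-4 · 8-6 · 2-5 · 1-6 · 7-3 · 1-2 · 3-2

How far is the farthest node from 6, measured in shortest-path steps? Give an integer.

Distances from 6: 1:1, 2:2, 3:3, 4:2, 5:3, 7:3, 8:1.
The largest is 3 (to 5, 3, and 7), so the eccentricity of 6 is 3.

3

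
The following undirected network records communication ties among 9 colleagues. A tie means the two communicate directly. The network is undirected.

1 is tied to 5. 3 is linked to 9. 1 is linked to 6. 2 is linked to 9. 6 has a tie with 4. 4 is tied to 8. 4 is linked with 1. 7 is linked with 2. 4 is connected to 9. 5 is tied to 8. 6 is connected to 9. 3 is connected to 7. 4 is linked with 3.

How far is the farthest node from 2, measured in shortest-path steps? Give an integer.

Distances from 2: 1:3, 3:2, 4:2, 5:4, 6:2, 7:1, 8:3, 9:1.
The largest is 4 (to 5), so the eccentricity of 2 is 4.

4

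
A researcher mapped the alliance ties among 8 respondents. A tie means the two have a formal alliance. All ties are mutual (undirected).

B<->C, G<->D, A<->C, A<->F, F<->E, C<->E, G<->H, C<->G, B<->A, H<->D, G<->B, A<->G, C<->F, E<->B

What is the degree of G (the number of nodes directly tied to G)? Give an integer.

5

G is directly tied to A, B, C, D, and H. That is 5 neighbors, so the degree of G is 5.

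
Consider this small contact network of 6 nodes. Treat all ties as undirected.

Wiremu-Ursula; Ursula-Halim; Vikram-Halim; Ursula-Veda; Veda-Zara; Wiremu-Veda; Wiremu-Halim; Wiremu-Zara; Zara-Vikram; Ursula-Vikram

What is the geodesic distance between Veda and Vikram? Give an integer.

2

One shortest route is Veda – Zara – Vikram, which uses 2 edges, and Veda and Vikram are not directly tied, so nothing shorter exists. So d(Veda,Vikram) = 2.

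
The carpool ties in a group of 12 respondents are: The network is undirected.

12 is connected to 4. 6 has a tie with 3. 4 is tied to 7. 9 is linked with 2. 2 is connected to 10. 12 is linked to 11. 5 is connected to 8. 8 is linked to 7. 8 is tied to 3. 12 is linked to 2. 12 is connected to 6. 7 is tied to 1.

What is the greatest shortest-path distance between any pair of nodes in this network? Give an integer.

6

Eccentricity of each node (its greatest distance to any other): 1:5, 2:5, 3:4, 4:3, 5:6, 6:4, 7:4, 8:5, 9:6, 10:6, 11:5, 12:4.
The maximum eccentricity is 6, realized for instance by the pair 10–5 via 10 – 2 – 12 – 6 – 3 – 8 – 5. So the diameter is 6.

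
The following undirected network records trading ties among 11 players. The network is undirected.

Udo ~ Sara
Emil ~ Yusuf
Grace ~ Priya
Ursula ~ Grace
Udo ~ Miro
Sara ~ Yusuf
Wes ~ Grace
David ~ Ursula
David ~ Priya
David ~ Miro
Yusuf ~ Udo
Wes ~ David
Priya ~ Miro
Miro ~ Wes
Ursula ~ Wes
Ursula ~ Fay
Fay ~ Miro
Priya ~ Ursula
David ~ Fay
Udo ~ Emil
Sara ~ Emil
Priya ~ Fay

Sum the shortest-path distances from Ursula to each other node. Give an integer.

22

Distances from Ursula: David:1, Emil:4, Fay:1, Grace:1, Miro:2, Priya:1, Sara:4, Udo:3, Wes:1, Yusuf:4.
Sum = 1 + 4 + 1 + 1 + 2 + 1 + 4 + 3 + 1 + 4 = 22.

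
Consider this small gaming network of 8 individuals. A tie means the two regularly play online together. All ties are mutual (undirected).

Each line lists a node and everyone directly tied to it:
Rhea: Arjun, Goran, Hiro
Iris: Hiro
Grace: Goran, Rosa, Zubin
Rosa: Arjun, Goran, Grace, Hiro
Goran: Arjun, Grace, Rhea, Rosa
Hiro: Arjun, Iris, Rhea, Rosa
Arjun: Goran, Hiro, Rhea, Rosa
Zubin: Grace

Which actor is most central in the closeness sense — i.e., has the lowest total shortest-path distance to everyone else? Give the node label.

Rosa

Farness (sum of distances to all others) for each node — Arjun:11, Goran:11, Grace:12, Hiro:11, Iris:17, Rhea:12, Rosa:10, Zubin:18.
The smallest farness is 10, for Rosa, so Rosa has the highest closeness.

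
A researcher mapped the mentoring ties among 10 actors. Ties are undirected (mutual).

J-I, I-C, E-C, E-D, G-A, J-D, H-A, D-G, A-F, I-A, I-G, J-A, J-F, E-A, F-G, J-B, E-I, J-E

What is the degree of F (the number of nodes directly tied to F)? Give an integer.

F is directly tied to A, G, and J. That is 3 neighbors, so the degree of F is 3.

3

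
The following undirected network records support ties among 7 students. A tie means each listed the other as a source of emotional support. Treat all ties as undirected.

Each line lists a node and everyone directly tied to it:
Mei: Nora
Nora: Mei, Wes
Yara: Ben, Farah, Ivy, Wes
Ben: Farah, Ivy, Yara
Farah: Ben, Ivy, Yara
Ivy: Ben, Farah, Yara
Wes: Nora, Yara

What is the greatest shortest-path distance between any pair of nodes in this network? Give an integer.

4

Eccentricity of each node (its greatest distance to any other): Ben:4, Farah:4, Ivy:4, Mei:4, Nora:3, Wes:2, Yara:3.
The maximum eccentricity is 4, realized for instance by the pair Ivy–Mei via Ivy – Yara – Wes – Nora – Mei. So the diameter is 4.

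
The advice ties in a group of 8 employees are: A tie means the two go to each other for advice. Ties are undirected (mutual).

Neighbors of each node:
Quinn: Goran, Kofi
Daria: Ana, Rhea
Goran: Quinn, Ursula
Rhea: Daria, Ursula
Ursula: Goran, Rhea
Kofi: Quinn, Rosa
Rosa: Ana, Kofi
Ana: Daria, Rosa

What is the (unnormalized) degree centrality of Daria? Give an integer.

2

Daria is directly tied to Ana and Rhea. That is 2 neighbors, so the degree of Daria is 2.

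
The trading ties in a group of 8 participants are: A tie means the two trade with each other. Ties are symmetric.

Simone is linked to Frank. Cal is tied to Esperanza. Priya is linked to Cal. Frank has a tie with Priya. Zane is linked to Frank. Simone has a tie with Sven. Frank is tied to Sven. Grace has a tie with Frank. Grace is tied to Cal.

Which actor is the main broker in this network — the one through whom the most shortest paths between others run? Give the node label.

Frank

Unnormalized betweenness of each node: Cal:13/2, Esperanza:0, Frank:29/2, Grace:4, Priya:4, Simone:0, Sven:0, Zane:0.
Frank has the largest value, 29/2, making it the main broker — the node through which the most shortest paths run.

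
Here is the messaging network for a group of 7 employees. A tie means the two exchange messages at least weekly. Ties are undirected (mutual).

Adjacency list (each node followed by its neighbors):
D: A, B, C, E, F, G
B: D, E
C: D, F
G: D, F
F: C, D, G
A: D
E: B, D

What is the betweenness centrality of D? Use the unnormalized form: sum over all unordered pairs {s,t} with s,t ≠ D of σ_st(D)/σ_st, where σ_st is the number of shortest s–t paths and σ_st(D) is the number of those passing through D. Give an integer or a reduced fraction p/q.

23/2

Pairs whose geodesics pass through D — C–G: 1/2; C–B: 1; C–E: 1; C–A: 1; G–B: 1; G–E: 1; G–A: 1; B–F: 1; B–A: 1; E–F: 1; E–A: 1; F–A: 1.
All other pairs contribute 0.
Summing the contributions gives betweenness(D) = 23/2.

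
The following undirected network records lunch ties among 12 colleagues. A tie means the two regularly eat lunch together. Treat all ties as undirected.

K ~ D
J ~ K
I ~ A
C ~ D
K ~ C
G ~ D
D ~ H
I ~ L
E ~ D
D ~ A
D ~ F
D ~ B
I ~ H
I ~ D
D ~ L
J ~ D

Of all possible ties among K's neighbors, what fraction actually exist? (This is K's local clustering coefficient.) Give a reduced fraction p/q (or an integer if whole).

2/3

K's neighbors: C, D, and J (k = 3).
Possible neighbor pairs: C(3,2) = 3. Edges among them: C–D, D–J → e = 2.
Clustering(K) = 2/3.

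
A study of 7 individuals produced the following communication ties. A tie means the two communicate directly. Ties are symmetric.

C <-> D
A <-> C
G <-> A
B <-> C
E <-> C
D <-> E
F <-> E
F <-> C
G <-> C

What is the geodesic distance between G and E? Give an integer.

2

One shortest route is G – C – E, which uses 2 edges, and G and E are not directly tied, so nothing shorter exists. So d(G,E) = 2.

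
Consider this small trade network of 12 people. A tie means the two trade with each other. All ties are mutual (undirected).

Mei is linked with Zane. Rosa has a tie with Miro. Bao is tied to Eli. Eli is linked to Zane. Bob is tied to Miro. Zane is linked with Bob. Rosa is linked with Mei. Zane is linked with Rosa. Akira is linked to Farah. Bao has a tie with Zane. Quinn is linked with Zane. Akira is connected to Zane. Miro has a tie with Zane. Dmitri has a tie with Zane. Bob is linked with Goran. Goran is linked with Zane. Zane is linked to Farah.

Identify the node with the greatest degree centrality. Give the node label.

Zane

Degrees — Akira:2, Bao:2, Bob:3, Dmitri:1, Eli:2, Farah:2, Goran:2, Mei:2, Miro:3, Quinn:1, Rosa:3, Zane:11.
The maximum is 11, attained only by Zane.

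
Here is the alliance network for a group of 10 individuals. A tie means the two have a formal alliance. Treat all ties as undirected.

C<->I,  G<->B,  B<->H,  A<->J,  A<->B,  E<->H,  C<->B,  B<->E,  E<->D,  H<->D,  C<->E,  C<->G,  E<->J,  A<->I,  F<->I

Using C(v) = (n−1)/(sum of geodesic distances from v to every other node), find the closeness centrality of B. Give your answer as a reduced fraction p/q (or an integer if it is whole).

Distances from B: A:1, C:1, D:2, E:1, F:3, G:1, H:1, I:2, J:2. Sum = 14.
n = 10, so closeness = 9/14.

9/14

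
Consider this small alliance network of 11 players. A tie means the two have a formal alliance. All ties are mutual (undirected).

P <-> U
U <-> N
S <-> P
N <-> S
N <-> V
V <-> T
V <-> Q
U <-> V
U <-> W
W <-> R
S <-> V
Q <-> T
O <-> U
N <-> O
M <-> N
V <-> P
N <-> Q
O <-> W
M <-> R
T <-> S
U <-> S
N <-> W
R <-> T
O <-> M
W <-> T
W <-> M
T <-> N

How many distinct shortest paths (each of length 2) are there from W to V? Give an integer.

3

The shortest distance is 2. The length-2 paths are: W–N–V; W–U–V; W–T–V.
That gives 3 distinct shortest paths.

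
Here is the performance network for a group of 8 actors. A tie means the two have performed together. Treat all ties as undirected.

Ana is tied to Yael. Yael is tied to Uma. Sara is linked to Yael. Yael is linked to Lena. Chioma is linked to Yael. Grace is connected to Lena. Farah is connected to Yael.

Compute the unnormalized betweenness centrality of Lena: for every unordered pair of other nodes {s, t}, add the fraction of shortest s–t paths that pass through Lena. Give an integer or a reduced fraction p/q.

6

Pairs whose geodesics pass through Lena — Farah–Grace: 1; Uma–Grace: 1; Chioma–Grace: 1; Sara–Grace: 1; Grace–Yael: 1; Grace–Ana: 1.
All other pairs contribute 0.
Summing the contributions gives betweenness(Lena) = 6.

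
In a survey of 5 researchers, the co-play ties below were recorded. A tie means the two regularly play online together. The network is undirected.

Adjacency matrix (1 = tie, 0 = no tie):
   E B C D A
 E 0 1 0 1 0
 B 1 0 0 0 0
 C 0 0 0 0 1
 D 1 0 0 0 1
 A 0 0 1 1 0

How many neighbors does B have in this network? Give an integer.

1

B is directly tied to E. That is 1 neighbor, so the degree of B is 1.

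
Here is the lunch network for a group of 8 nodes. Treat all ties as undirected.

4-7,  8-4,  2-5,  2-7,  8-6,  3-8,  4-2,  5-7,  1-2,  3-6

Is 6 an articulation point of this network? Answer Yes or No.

Even without 6, every remaining node can still reach every other (the residual graph is connected), so 6 is not a cut vertex.

No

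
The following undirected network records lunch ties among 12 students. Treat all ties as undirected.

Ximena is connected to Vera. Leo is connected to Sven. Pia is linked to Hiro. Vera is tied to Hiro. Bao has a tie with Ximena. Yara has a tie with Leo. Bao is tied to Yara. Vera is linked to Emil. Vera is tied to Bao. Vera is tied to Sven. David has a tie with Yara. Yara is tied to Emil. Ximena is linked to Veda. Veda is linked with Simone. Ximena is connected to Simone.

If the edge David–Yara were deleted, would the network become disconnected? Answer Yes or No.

Yes

Without the David–Yara edge there is no alternate route between David and Yara, so the network disconnects. It is a bridge.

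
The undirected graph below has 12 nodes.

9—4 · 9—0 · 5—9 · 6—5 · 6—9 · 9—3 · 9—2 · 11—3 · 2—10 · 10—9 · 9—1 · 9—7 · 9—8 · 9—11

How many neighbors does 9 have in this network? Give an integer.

11

9 is directly tied to 0, 1, 2, 3, 4, 5, 6, 7, 8, 10, and 11. That is 11 neighbors, so the degree of 9 is 11.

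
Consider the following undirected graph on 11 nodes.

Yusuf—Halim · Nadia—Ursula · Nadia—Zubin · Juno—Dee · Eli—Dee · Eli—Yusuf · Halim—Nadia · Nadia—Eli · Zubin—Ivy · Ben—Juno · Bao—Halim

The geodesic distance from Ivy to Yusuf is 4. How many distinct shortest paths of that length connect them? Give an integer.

2

The shortest distance is 4. The length-4 paths are: Ivy–Zubin–Nadia–Eli–Yusuf; Ivy–Zubin–Nadia–Halim–Yusuf.
That gives 2 distinct shortest paths.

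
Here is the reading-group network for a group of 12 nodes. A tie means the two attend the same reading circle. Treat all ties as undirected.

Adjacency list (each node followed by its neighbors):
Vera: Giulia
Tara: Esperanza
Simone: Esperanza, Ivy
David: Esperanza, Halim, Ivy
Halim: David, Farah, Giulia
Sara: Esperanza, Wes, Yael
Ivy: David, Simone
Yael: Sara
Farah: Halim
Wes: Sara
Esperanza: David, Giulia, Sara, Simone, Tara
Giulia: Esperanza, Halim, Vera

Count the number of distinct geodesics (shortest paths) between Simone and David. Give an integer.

2

The shortest distance is 2. The length-2 paths are: Simone–Ivy–David; Simone–Esperanza–David.
That gives 2 distinct shortest paths.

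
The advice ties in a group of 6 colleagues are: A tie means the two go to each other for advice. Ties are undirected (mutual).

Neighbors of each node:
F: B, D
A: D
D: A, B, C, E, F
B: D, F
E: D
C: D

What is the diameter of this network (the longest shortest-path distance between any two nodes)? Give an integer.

2

Eccentricity of each node (its greatest distance to any other): A:2, B:2, C:2, D:1, E:2, F:2.
The maximum eccentricity is 2, realized for instance by the pair E–C via E – D – C. So the diameter is 2.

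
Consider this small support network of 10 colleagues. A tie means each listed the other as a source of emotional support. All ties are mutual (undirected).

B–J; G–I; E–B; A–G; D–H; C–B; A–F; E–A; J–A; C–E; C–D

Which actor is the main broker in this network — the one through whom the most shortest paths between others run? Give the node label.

A

Unnormalized betweenness of each node: A:41/2, B:7/2, C:14, D:8, E:14, F:0, G:8, H:0, I:0, J:2.
A has the largest value, 41/2, making it the main broker — the node through which the most shortest paths run.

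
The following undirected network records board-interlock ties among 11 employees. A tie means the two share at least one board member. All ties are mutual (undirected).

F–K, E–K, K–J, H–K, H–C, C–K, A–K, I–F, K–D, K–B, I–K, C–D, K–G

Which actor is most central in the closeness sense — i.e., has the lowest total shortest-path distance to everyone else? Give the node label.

Farness (sum of distances to all others) for each node — A:19, B:19, C:17, D:18, E:19, F:18, G:19, H:18, I:18, J:19, K:10.
The smallest farness is 10, for K, so K has the highest closeness.

K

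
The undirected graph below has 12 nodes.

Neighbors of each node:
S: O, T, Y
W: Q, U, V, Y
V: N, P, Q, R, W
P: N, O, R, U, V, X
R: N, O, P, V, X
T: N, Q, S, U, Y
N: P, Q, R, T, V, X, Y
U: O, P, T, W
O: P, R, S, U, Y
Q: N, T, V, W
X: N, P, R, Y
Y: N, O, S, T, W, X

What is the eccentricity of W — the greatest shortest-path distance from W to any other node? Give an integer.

2

Distances from W: N:2, O:2, P:2, Q:1, R:2, S:2, T:2, U:1, V:1, X:2, Y:1.
The largest is 2 (to N, T, S, O, X, P, and R), so the eccentricity of W is 2.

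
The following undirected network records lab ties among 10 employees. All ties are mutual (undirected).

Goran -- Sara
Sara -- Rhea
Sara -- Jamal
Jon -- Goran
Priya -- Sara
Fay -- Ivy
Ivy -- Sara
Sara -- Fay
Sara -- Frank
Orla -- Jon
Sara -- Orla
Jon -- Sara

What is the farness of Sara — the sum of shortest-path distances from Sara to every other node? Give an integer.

9

Distances from Sara: Fay:1, Frank:1, Goran:1, Ivy:1, Jamal:1, Jon:1, Orla:1, Priya:1, Rhea:1.
Sum = 1 + 1 + 1 + 1 + 1 + 1 + 1 + 1 + 1 = 9.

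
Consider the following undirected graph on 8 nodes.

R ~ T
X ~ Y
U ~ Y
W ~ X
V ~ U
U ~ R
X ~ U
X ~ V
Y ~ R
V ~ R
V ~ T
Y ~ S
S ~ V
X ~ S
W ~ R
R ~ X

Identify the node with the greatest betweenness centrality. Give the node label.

Unnormalized betweenness of each node: R:19/4, S:1/4, T:0, U:1/4, V:8/3, W:0, X:41/12, Y:2/3.
R has the largest value, 19/4, making it the main broker — the node through which the most shortest paths run.

R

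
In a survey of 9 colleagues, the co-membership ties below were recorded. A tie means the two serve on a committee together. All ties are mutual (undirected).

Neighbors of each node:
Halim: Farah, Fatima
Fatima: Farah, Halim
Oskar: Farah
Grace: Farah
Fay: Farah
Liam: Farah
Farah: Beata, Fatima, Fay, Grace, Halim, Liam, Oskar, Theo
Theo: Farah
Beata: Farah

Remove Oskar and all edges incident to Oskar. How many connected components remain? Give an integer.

Oskar's neighbors (Farah) remain reachable from one another through other ties, so the rest of the network stays in one piece.

1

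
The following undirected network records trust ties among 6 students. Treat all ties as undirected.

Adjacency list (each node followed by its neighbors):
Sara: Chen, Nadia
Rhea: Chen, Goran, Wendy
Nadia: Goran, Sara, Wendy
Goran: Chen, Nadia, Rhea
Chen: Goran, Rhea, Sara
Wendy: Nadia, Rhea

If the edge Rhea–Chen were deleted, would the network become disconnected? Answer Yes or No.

Even without that edge, Rhea still reaches Chen via Rhea – Goran – Chen, so the network stays connected. Not a bridge.

No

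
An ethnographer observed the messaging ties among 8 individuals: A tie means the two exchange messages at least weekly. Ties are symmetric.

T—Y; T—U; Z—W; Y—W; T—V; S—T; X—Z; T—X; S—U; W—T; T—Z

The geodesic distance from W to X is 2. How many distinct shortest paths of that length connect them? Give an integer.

The shortest distance is 2. The length-2 paths are: W–T–X; W–Z–X.
That gives 2 distinct shortest paths.

2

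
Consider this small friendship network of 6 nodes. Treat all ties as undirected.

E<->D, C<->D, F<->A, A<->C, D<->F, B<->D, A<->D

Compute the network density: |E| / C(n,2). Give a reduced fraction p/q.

7/15

There are 7 edges and 6 nodes, so the maximum possible is C(6,2) = 15.
Density = 7/15.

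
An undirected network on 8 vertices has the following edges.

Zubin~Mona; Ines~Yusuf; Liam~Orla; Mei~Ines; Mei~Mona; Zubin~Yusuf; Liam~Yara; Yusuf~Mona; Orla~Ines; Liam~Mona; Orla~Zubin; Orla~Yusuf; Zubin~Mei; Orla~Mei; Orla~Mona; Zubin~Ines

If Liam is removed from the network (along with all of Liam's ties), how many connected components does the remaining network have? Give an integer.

Without Liam, the remaining ties split the others into: {Ines, Mei, Mona, Orla, Yusuf, Zubin}; {Yara}.
That's 2 separate components.

2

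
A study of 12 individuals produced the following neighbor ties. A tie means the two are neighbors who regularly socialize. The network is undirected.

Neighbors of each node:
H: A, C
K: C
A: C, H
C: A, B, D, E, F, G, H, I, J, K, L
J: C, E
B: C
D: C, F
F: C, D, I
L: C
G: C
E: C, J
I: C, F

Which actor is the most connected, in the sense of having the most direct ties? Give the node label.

Degrees — A:2, B:1, C:11, D:2, E:2, F:3, G:1, H:2, I:2, J:2, K:1, L:1.
The maximum is 11, attained only by C.

C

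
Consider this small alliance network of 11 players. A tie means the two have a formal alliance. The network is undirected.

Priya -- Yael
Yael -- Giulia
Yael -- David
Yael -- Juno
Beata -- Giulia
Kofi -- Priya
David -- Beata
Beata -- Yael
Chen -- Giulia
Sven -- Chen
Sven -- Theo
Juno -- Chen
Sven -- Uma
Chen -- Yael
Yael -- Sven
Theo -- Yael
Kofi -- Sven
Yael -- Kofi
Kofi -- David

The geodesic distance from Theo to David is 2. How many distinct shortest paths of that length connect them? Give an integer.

1

The shortest distance is 2, and the only length-2 path is Theo–Yael–David. So there is exactly 1 shortest path.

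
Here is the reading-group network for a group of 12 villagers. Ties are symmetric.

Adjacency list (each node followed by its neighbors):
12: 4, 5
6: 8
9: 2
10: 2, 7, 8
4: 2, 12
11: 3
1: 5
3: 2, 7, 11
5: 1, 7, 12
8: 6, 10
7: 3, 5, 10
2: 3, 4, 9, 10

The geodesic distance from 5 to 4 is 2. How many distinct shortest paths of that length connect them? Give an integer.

The shortest distance is 2, and the only length-2 path is 5–12–4. So there is exactly 1 shortest path.

1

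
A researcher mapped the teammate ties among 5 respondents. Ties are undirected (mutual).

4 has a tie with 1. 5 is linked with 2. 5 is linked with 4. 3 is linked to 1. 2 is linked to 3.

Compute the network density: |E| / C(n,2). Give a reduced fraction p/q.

1/2

There are 5 edges and 5 nodes, so the maximum possible is C(5,2) = 10.
Density = 5/10 = 1/2.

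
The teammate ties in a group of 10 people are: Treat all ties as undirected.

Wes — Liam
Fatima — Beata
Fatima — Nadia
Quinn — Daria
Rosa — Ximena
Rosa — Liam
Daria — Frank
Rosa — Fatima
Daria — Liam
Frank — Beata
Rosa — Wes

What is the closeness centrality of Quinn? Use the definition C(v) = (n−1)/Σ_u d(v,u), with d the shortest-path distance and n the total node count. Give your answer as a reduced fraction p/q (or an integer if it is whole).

1/3

Distances from Quinn: Beata:3, Daria:1, Fatima:4, Frank:2, Liam:2, Nadia:5, Rosa:3, Wes:3, Ximena:4. Sum = 27.
n = 10, so closeness = 9/27 = 1/3.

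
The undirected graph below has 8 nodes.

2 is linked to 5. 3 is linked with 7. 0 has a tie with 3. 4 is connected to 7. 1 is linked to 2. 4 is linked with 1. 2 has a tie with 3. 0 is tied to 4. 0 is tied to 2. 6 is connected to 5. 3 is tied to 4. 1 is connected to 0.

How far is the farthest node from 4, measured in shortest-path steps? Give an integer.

Distances from 4: 0:1, 1:1, 2:2, 3:1, 5:3, 6:4, 7:1.
The largest is 4 (to 6), so the eccentricity of 4 is 4.

4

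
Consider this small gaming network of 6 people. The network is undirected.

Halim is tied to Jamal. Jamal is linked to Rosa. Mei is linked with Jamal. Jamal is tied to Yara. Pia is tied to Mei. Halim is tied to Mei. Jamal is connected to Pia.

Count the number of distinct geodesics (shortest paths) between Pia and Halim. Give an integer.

2

The shortest distance is 2. The length-2 paths are: Pia–Jamal–Halim; Pia–Mei–Halim.
That gives 2 distinct shortest paths.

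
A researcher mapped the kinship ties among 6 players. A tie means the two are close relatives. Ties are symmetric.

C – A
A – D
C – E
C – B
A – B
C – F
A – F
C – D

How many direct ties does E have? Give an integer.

E is directly tied to C. That is 1 neighbor, so the degree of E is 1.

1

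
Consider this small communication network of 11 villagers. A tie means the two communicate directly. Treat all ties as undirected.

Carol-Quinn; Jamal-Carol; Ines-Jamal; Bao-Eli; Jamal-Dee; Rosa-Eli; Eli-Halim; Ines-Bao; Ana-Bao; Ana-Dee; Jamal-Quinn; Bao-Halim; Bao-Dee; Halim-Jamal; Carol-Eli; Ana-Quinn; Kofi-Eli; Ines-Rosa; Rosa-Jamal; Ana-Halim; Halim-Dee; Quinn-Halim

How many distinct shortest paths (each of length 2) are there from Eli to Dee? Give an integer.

The shortest distance is 2. The length-2 paths are: Eli–Halim–Dee; Eli–Bao–Dee.
That gives 2 distinct shortest paths.

2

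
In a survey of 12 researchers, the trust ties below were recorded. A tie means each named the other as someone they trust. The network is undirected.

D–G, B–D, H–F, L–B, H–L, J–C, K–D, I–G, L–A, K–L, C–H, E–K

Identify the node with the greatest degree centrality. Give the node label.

L

Degrees — A:1, B:2, C:2, D:3, E:1, F:1, G:2, H:3, I:1, J:1, K:3, L:4.
The maximum is 4, attained only by L.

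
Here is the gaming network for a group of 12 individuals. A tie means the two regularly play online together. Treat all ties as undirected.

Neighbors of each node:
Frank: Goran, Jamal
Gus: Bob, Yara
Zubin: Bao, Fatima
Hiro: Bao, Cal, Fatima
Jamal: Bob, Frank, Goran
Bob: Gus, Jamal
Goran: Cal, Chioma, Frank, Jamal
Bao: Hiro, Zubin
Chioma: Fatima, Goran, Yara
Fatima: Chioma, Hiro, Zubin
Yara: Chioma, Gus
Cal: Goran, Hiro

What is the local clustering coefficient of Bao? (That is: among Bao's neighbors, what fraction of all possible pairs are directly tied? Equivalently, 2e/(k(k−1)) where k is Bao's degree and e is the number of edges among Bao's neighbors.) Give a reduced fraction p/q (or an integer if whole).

Bao's neighbors: Hiro and Zubin (k = 2).
Possible neighbor pairs: C(2,2) = 1. Edges among them: none → e = 0.
Clustering(Bao) = 0/1.

0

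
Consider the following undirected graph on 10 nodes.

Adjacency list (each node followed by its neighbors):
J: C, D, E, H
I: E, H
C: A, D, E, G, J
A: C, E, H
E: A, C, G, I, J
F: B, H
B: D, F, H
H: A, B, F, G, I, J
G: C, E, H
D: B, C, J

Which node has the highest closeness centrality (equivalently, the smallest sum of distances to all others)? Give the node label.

H

Farness (sum of distances to all others) for each node — A:15, B:16, C:14, D:16, E:15, F:18, G:15, H:12, I:17, J:14.
The smallest farness is 12, for H, so H has the highest closeness.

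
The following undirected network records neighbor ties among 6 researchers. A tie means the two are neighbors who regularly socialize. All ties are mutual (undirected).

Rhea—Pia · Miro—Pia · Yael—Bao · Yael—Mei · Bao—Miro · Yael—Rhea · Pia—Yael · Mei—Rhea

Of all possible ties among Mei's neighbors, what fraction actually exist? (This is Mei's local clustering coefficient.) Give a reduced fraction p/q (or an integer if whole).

1

Mei's neighbors: Rhea and Yael (k = 2).
Possible neighbor pairs: C(2,2) = 1. Edges among them: Rhea–Yael → e = 1.
Clustering(Mei) = 1/1.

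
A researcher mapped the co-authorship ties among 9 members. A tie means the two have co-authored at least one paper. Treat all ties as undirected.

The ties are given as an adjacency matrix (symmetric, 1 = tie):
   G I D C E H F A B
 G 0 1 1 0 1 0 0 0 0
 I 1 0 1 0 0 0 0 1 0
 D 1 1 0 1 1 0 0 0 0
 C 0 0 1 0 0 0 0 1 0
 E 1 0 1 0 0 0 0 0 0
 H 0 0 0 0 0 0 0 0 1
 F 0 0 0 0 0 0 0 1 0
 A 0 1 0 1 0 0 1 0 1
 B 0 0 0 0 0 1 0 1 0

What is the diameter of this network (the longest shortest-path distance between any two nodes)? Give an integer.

Eccentricity of each node (its greatest distance to any other): A:3, B:4, C:3, D:4, E:5, F:4, G:4, H:5, I:3.
The maximum eccentricity is 5, realized for instance by the pair E–H via E – G – I – A – B – H. So the diameter is 5.

5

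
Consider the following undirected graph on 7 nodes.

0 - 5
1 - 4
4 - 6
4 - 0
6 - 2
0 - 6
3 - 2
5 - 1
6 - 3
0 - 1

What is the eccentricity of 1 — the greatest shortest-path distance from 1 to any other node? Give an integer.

Distances from 1: 0:1, 2:3, 3:3, 4:1, 5:1, 6:2.
The largest is 3 (to 2 and 3), so the eccentricity of 1 is 3.

3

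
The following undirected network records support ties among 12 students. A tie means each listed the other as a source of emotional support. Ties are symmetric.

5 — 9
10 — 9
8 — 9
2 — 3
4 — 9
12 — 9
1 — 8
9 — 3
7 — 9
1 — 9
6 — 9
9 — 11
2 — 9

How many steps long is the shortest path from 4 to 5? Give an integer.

2

One shortest route is 4 – 9 – 5, which uses 2 edges, and 4 and 5 are not directly tied, so nothing shorter exists. So d(4,5) = 2.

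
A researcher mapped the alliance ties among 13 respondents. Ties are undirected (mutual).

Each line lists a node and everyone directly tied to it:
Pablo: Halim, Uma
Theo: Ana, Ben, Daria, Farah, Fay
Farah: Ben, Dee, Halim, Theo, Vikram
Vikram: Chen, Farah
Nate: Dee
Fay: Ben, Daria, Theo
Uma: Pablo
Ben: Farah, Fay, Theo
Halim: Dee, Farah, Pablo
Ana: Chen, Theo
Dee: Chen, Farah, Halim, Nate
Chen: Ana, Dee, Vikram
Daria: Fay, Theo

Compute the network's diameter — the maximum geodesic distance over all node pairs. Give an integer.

Eccentricity of each node (its greatest distance to any other): Ana:5, Ben:4, Chen:4, Daria:5, Dee:3, Farah:3, Fay:5, Halim:3, Nate:4, Pablo:4, Theo:4, Uma:5, Vikram:4.
The maximum eccentricity is 5, realized for instance by the pair Uma–Daria via Uma – Pablo – Halim – Farah – Theo – Daria. So the diameter is 5.

5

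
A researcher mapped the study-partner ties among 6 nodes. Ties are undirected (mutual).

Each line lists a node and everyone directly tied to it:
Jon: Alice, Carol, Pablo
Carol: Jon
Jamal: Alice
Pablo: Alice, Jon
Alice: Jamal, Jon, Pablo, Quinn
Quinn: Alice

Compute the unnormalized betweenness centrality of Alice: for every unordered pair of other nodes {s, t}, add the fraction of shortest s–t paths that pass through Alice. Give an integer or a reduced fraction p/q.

7

Pairs whose geodesics pass through Alice — Pablo–Jamal: 1; Pablo–Quinn: 1; Jamal–Jon: 1; Jamal–Carol: 1; Jamal–Quinn: 1; Jon–Quinn: 1; Carol–Quinn: 1.
All other pairs contribute 0.
Summing the contributions gives betweenness(Alice) = 7.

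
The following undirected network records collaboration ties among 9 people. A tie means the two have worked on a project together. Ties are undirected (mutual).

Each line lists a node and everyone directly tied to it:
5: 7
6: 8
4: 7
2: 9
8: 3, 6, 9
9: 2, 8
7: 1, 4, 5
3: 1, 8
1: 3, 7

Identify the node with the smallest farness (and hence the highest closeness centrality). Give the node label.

Farness (sum of distances to all others) for each node — 1:18, 2:30, 3:17, 4:28, 5:28, 6:25, 7:21, 8:18, 9:23.
The smallest farness is 17, for 3, so 3 has the highest closeness.

3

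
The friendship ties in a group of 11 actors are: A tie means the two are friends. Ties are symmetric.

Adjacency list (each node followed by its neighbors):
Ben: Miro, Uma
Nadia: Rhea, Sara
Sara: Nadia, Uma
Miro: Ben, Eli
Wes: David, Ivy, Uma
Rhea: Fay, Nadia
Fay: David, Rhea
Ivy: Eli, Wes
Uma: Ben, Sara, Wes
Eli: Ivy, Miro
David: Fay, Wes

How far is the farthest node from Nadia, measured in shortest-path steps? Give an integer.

Distances from Nadia: Ben:3, David:3, Eli:5, Fay:2, Ivy:4, Miro:4, Rhea:1, Sara:1, Uma:2, Wes:3.
The largest is 5 (to Eli), so the eccentricity of Nadia is 5.

5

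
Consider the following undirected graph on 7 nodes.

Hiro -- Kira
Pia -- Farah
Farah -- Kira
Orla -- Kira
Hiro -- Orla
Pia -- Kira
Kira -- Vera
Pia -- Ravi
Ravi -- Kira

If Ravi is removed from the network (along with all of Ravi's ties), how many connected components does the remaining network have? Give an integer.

1

Ravi's neighbors (Kira and Pia) remain reachable from one another through other ties, so the rest of the network stays in one piece.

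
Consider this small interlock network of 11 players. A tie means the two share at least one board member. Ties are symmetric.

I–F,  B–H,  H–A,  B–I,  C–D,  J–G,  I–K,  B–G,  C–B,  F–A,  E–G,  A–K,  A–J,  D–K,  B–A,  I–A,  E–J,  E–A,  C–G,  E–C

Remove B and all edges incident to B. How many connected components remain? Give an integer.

B's neighbors (A, C, G, H, and I) remain reachable from one another through other ties, so the rest of the network stays in one piece.

1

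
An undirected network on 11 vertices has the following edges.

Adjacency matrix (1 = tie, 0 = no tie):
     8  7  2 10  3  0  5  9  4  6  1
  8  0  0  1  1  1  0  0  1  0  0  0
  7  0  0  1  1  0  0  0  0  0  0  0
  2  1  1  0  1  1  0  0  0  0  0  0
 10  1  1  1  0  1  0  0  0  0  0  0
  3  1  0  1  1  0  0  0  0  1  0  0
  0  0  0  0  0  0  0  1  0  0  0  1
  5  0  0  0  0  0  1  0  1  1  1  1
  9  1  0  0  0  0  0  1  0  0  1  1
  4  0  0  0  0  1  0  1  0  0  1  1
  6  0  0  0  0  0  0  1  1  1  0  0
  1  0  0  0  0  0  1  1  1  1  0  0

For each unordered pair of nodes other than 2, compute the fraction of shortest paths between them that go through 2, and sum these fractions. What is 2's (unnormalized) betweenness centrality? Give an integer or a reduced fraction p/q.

4

Pairs whose geodesics pass through 2 — 8–7: 1/2; 7–3: 1/2; 7–0: 4/8; 7–5: 2/4; 7–9: 1/2; 7–4: 1/2; 7–6: 2/4; 7–1: 2/4.
All other pairs contribute 0.
Summing the contributions gives betweenness(2) = 4.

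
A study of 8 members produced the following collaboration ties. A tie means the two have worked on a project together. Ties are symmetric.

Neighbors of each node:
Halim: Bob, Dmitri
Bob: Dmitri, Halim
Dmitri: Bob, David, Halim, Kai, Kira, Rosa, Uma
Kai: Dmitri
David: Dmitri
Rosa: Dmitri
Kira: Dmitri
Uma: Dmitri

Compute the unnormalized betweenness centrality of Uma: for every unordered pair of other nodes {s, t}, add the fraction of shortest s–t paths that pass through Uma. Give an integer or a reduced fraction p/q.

0

No shortest path between any pair of other nodes passes through Uma.
Summing the contributions gives betweenness(Uma) = 0.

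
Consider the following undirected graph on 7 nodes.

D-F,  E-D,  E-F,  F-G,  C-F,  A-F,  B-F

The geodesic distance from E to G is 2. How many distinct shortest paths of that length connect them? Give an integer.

The shortest distance is 2, and the only length-2 path is E–F–G. So there is exactly 1 shortest path.

1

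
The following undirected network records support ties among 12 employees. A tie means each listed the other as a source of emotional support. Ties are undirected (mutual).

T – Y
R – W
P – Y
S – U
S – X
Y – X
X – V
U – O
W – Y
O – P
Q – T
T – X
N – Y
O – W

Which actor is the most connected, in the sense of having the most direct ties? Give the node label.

Y

Degrees — N:1, O:3, P:2, Q:1, R:1, S:2, T:3, U:2, V:1, W:3, X:4, Y:5.
The maximum is 5, attained only by Y.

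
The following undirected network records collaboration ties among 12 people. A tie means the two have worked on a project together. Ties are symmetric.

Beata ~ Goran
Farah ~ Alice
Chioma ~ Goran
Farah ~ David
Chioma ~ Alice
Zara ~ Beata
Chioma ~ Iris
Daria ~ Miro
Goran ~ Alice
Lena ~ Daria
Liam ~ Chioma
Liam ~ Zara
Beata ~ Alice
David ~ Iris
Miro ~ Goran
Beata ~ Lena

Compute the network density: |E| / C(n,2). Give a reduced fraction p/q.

There are 16 edges and 12 nodes, so the maximum possible is C(12,2) = 66.
Density = 16/66 = 8/33.

8/33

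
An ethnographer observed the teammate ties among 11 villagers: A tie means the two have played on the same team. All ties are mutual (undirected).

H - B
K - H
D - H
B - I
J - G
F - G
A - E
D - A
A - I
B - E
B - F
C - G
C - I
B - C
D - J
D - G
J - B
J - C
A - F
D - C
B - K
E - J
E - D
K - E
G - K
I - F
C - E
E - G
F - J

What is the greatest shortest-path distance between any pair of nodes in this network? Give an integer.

2

Eccentricity of each node (its greatest distance to any other): A:2, B:2, C:2, D:2, E:2, F:2, G:2, H:2, I:2, J:2, K:2.
The maximum eccentricity is 2, realized for instance by the pair A–K via A – E – K. So the diameter is 2.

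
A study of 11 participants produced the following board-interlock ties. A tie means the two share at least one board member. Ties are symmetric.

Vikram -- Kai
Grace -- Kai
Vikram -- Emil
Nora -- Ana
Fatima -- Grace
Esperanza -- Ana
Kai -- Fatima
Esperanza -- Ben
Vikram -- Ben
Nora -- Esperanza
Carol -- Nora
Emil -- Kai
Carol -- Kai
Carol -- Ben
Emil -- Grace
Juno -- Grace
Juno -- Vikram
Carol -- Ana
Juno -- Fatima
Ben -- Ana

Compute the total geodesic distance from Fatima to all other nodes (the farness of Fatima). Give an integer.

Distances from Fatima: Ana:3, Ben:3, Carol:2, Emil:2, Esperanza:4, Grace:1, Juno:1, Kai:1, Nora:3, Vikram:2.
Sum = 3 + 3 + 2 + 2 + 4 + 1 + 1 + 1 + 3 + 2 = 22.

22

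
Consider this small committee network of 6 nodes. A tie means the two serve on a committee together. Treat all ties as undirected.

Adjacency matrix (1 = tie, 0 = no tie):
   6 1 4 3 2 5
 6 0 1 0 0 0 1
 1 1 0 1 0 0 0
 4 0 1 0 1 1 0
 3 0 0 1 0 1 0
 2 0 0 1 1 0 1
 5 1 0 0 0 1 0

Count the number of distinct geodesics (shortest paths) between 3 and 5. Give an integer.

1

The shortest distance is 2, and the only length-2 path is 3–2–5. So there is exactly 1 shortest path.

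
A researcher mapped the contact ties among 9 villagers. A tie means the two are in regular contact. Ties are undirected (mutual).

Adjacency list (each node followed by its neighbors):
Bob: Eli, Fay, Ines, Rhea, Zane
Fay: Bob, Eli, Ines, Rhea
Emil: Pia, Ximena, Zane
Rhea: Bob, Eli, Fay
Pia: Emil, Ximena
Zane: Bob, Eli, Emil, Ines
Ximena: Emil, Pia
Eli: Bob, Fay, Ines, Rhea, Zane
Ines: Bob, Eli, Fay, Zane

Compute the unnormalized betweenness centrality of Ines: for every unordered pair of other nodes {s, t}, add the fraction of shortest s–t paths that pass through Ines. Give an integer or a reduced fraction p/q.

4/3

Pairs whose geodesics pass through Ines — Zane–Fay: 1/3; Fay–Pia: 1/3; Fay–Emil: 1/3; Fay–Ximena: 1/3.
All other pairs contribute 0.
Summing the contributions gives betweenness(Ines) = 4/3.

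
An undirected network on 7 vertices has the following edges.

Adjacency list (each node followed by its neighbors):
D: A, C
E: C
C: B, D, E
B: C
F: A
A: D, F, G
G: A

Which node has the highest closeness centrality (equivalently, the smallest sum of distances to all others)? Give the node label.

D

Farness (sum of distances to all others) for each node — A:11, B:16, C:11, D:10, E:16, F:16, G:16.
The smallest farness is 10, for D, so D has the highest closeness.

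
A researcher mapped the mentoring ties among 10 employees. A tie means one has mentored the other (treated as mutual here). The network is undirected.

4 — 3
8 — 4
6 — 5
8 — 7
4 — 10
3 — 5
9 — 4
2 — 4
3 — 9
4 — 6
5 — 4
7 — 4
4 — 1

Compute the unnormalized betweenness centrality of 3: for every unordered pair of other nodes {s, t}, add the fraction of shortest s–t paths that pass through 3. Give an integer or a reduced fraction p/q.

1/2

Pairs whose geodesics pass through 3 — 9–5: 1/2.
All other pairs contribute 0.
Summing the contributions gives betweenness(3) = 1/2.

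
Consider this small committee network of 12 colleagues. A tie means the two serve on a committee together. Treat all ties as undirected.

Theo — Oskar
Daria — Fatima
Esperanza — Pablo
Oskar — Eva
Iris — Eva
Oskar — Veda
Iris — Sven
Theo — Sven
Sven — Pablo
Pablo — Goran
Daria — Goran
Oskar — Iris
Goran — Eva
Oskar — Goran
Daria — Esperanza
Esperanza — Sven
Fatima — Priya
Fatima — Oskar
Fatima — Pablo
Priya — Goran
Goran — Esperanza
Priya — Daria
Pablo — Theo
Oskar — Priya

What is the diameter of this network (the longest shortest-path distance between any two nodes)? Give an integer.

Eccentricity of each node (its greatest distance to any other): Daria:3, Esperanza:3, Eva:2, Fatima:2, Goran:2, Iris:3, Oskar:2, Pablo:3, Priya:3, Sven:3, Theo:3, Veda:3.
The maximum eccentricity is 3, realized for instance by the pair Pablo–Veda via Pablo – Fatima – Oskar – Veda. So the diameter is 3.

3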